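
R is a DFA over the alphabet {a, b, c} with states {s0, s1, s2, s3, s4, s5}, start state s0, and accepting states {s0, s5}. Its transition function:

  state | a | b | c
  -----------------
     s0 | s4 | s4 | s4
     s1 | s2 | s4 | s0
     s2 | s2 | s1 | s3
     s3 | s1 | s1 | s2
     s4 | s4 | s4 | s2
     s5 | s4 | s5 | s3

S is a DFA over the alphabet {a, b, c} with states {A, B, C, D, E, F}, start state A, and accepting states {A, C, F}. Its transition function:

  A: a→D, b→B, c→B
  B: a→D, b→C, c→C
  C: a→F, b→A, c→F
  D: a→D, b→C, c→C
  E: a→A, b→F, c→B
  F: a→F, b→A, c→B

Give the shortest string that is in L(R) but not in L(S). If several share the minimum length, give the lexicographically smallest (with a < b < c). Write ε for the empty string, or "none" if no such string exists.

acbc

The string acbc is accepted by R but not by S.
No shorter string lies in the difference, and acbc is the lexicographically first length-4 string in L(R) \ L(S).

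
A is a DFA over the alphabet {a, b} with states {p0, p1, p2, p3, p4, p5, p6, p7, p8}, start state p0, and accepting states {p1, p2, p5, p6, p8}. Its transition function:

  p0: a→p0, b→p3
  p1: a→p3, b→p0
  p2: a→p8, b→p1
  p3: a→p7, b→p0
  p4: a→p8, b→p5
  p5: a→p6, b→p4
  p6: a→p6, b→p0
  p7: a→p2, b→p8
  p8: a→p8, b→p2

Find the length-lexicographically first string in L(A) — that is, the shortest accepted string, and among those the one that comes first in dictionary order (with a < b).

baa

A breadth-first search from p0 reaches an accepting state first via the path p0 → p3 → p7 → p2 on input baa.
No string of length < 3 is accepted (BFS exhausts all shorter strings without reaching an accepting state), and baa is the lexicographically least accepting string of length 3.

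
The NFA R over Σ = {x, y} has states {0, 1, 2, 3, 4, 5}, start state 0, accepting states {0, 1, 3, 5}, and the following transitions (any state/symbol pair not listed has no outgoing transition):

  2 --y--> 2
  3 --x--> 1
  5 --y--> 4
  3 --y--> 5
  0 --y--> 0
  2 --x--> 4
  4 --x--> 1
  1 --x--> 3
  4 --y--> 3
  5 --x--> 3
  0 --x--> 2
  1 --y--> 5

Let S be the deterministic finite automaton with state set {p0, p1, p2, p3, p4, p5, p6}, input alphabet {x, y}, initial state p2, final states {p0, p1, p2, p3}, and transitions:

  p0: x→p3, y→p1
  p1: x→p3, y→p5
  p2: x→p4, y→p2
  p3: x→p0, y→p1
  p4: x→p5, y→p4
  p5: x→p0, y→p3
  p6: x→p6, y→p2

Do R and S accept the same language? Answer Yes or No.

Yes

Exploring the product automaton R × S from the start pair (0, p2), following both machines on each input symbol, reaches 6 state pairs: (0, p2), (2, p4), (4, p5), (1, p0), (3, p3), (5, p1).
R accepts in {0, 1, 3, 5} and S accepts in {p0, p1, p2, p3}. In every reachable pair the two components are either both accepting — (0, p2), (1, p0), (3, p3), (5, p1) — or both non-accepting, so no string is accepted by exactly one of the machines: L(R) \ L(S) and L(S) \ L(R) are both empty.
Hence every string is accepted by R iff it is accepted by S, and the two languages coincide.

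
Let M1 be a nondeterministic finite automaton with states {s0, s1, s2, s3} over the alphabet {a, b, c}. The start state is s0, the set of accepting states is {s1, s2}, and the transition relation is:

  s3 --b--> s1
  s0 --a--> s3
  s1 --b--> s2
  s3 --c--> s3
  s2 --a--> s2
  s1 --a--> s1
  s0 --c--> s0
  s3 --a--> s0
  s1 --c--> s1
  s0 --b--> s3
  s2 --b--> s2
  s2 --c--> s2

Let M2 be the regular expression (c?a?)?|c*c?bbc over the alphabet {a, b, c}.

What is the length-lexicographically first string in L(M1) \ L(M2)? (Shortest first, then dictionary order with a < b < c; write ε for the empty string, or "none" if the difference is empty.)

The string ab is accepted by M1 but not by M2.
No shorter string lies in the difference, and ab is the lexicographically first length-2 string in L(M1) \ L(M2).

ab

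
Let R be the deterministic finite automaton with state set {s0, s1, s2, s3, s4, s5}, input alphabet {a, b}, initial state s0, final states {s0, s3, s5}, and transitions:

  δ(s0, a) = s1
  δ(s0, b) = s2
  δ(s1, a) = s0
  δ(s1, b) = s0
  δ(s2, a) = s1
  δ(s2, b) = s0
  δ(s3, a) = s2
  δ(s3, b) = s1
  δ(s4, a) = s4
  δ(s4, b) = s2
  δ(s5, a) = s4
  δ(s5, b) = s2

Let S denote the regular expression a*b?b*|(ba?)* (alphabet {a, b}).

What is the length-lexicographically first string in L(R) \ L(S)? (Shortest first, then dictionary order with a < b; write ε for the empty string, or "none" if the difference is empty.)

baa

The string baa is accepted by R but not by S.
No shorter string lies in the difference, and baa is the lexicographically first length-3 string in L(R) \ L(S).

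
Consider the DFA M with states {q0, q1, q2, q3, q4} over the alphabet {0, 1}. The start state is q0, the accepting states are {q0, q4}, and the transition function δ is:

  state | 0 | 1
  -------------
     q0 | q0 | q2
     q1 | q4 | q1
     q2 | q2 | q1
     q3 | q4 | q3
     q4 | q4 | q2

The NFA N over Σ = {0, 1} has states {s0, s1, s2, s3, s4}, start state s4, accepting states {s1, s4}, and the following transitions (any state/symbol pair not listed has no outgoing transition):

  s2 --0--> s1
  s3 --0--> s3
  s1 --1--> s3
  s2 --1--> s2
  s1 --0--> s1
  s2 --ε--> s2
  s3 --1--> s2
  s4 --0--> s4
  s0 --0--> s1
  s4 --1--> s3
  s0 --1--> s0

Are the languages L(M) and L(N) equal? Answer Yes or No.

Yes

Exploring the product automaton M × N from the start pair (q0, s4), following both machines on each input symbol, reaches 4 state pairs: (q0, s4), (q2, s3), (q1, s2), (q4, s1).
M accepts in {q0, q4} and N accepts in {s1, s4}. In every reachable pair the two components are either both accepting — (q0, s4), (q4, s1) — or both non-accepting, so no string is accepted by exactly one of the machines: L(M) \ L(N) and L(N) \ L(M) are both empty.
Hence every string is accepted by M iff it is accepted by N, and the two languages coincide.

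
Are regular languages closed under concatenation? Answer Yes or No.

Yes

If R₁ and R₂ are regular expressions for the two languages then R₁R₂ denotes L₁L₂; on automata, add ε-moves from every accepting state of an NFA for L₁ to the start state of an NFA for L₂ and keep only the second machine's accepting states.
So the regular languages are closed under concatenation.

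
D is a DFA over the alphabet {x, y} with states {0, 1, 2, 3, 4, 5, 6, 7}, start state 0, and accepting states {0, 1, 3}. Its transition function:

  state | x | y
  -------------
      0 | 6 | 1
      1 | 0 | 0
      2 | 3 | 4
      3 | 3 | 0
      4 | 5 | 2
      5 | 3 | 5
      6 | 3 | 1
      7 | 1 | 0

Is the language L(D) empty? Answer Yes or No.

The empty string ε is accepted: the run 0 ends in the accepting state 0.
Since at least one string is accepted, L(D) is not empty.

No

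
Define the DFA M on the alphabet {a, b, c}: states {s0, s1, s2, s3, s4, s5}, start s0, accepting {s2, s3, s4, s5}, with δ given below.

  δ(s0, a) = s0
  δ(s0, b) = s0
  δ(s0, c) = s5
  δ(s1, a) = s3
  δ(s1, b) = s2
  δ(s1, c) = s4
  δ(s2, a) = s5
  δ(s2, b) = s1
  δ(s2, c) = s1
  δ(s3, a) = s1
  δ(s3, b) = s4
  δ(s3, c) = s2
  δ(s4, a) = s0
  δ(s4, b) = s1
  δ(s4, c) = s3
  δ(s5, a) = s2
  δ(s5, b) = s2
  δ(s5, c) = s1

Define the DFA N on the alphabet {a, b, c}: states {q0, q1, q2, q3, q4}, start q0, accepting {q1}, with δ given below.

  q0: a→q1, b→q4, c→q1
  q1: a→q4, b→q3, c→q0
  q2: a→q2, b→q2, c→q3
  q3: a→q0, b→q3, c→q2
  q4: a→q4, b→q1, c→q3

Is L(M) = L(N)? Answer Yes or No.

The string ac is accepted by M but rejected by N.
So L(M) ≠ L(N).

No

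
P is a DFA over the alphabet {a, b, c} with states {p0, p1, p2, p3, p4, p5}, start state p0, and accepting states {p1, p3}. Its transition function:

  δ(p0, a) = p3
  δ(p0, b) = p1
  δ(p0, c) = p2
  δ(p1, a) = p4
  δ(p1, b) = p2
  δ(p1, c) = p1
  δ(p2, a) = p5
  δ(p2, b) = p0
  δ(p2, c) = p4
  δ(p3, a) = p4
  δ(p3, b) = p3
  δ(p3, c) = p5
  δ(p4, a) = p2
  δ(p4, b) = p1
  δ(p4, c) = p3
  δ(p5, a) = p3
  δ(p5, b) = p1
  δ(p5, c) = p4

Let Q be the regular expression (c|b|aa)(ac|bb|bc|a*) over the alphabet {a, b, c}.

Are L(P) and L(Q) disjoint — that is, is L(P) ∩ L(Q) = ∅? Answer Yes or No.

No

The string b is accepted by both P and Q.
Hence L(P) ∩ L(Q) ≠ ∅.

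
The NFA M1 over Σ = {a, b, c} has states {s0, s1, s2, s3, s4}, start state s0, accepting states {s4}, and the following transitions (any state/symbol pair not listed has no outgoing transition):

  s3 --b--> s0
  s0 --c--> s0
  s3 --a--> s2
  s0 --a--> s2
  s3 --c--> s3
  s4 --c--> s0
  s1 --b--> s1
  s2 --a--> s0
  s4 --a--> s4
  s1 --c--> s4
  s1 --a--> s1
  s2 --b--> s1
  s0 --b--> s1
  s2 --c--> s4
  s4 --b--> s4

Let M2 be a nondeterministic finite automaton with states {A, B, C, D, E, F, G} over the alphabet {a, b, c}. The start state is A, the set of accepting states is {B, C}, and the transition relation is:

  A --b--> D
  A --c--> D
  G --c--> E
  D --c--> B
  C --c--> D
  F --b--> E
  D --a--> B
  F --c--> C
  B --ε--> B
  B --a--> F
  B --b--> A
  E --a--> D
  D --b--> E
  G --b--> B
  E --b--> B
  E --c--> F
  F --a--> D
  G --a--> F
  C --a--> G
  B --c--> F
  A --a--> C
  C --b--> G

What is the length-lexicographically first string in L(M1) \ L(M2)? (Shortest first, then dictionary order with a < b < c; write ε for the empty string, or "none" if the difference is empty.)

ac

The string ac is accepted by M1 but not by M2.
No shorter string lies in the difference, and ac is the lexicographically first length-2 string in L(M1) \ L(M2).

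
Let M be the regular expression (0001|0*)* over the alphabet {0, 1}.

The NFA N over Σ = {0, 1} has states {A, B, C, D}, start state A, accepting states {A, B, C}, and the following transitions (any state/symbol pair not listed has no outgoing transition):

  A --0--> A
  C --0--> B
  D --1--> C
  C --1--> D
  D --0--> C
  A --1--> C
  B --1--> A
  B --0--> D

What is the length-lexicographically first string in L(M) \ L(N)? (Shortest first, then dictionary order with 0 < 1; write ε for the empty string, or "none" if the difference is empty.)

000100

The string 000100 is accepted by M but not by N.
No shorter string lies in the difference, and 000100 is the lexicographically first length-6 string in L(M) \ L(N).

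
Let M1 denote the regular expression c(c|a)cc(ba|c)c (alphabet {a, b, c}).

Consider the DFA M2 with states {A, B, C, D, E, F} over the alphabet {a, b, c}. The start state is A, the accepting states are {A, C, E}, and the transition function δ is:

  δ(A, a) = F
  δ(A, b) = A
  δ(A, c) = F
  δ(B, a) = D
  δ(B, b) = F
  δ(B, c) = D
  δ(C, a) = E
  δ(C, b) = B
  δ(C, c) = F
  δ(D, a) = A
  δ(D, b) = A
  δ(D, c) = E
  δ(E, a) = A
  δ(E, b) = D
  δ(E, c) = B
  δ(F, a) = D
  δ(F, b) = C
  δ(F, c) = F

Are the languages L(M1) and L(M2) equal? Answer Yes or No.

The string cccccc is accepted by M1 but rejected by M2.
So L(M1) ≠ L(M2).

No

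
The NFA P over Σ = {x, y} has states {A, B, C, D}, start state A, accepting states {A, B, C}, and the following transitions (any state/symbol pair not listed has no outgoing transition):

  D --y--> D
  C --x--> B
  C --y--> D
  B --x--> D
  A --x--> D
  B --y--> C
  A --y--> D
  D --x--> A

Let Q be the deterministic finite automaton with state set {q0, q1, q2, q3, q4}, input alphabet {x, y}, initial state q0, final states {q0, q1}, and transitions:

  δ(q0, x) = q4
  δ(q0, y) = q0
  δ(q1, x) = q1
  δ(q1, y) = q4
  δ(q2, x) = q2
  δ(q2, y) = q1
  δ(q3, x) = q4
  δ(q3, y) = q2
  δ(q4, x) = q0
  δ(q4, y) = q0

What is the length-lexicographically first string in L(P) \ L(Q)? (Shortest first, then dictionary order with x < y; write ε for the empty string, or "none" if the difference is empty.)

The string yx is accepted by P but not by Q.
No shorter string lies in the difference, and yx is the lexicographically first length-2 string in L(P) \ L(Q).

yx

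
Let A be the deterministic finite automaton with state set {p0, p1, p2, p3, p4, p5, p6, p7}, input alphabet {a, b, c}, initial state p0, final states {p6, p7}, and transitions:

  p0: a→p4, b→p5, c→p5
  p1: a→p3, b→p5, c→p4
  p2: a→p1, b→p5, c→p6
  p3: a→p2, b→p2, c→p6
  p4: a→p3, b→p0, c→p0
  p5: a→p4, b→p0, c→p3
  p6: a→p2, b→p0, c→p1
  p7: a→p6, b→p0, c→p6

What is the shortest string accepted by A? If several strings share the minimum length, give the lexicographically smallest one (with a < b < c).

A breadth-first search from p0 reaches an accepting state first via the path p0 → p4 → p3 → p6 on input aac.
No string of length < 3 is accepted (BFS exhausts all shorter strings without reaching an accepting state), and aac is the lexicographically least accepting string of length 3.

aac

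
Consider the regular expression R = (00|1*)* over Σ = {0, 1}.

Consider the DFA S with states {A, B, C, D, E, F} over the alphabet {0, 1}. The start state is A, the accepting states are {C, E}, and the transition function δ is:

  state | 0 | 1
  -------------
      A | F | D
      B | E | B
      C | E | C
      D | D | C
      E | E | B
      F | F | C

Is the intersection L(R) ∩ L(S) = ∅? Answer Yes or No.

The string 11 is accepted by both R and S.
Hence L(R) ∩ L(S) ≠ ∅.

No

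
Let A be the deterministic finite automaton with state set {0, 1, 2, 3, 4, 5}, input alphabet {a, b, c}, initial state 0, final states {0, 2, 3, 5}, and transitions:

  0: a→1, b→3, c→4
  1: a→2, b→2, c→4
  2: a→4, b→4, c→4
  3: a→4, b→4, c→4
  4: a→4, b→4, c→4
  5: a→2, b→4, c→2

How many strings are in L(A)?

The useful subgraph on states {0, 1, 2, 3} is acyclic, so L(A) is finite; the longest accepting path visits 3 useful states, giving maximum string length 2.
Counting accepting paths from 0 by length: 1 of length 0, 1 of length 1, 2 of length 2. Total 4.

4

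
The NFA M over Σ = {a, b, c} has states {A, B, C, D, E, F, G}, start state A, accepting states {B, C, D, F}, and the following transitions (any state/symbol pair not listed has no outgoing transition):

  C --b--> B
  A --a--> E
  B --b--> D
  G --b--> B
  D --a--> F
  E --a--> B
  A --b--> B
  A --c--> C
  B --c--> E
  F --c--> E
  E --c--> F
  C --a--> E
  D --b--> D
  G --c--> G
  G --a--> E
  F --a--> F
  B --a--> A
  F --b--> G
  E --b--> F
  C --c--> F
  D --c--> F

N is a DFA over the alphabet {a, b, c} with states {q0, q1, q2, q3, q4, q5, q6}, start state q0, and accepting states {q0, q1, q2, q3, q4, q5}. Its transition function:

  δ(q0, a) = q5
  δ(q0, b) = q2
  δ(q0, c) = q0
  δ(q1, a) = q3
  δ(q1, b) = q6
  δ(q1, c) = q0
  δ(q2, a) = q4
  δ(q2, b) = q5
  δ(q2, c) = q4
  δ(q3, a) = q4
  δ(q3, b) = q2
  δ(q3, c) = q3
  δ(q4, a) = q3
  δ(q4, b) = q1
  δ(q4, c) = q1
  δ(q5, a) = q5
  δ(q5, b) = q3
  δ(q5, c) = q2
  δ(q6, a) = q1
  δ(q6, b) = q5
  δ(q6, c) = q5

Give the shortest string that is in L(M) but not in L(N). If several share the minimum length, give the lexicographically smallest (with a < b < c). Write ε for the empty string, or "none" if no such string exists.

The string babb is accepted by M but not by N.
No shorter string lies in the difference, and babb is the lexicographically first length-4 string in L(M) \ L(N).

babb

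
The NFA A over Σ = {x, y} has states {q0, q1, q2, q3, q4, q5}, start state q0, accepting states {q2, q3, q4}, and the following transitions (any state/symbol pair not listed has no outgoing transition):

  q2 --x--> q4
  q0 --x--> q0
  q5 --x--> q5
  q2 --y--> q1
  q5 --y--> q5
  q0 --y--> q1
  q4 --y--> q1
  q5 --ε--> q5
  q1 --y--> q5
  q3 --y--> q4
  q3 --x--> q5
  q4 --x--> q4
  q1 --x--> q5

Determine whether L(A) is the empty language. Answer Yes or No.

Yes

The states reachable from the start state are {q0, q1, q5}.
None of the accepting states {q2, q3, q4} is reachable, so no string is accepted and L(A) = ∅.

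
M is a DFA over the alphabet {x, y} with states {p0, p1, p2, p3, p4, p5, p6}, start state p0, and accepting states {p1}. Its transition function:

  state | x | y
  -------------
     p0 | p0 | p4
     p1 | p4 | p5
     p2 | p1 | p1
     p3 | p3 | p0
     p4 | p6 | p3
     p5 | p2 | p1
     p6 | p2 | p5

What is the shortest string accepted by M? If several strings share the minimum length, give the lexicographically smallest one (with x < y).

yxxx

A breadth-first search from p0 reaches an accepting state first via the path p0 → p4 → p6 → p2 → p1 on input yxxx.
No string of length < 4 is accepted (BFS exhausts all shorter strings without reaching an accepting state), and yxxx is the lexicographically least accepting string of length 4.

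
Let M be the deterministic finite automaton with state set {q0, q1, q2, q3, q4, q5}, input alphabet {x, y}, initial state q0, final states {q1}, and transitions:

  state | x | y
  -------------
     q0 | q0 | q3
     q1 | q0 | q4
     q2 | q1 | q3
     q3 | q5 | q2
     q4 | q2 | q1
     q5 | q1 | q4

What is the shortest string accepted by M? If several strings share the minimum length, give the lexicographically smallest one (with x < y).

A breadth-first search from q0 reaches an accepting state first via the path q0 → q3 → q5 → q1 on input yxx.
No string of length < 3 is accepted (BFS exhausts all shorter strings without reaching an accepting state), and yxx is the lexicographically least accepting string of length 3.

yxx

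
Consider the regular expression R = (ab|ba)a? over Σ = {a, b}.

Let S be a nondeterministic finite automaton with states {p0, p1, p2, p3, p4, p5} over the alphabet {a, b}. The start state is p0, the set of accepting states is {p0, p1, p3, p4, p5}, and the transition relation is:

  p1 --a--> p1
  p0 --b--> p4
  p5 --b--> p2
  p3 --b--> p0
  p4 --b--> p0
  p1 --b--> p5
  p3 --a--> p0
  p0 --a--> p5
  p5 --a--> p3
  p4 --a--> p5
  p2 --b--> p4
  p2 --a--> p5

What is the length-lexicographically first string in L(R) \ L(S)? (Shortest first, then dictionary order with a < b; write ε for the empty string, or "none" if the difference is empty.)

The string ab is accepted by R but not by S.
No shorter string lies in the difference, and ab is the lexicographically first length-2 string in L(R) \ L(S).

ab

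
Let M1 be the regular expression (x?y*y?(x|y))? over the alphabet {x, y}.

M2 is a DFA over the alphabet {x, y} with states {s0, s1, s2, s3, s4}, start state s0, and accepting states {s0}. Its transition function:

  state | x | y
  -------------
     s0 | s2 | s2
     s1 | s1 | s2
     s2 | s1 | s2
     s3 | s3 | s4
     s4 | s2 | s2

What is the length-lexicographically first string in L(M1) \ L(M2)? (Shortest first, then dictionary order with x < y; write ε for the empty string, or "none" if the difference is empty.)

The string x is accepted by M1 but not by M2.
No shorter string lies in the difference, and x is the lexicographically first length-1 string in L(M1) \ L(M2).

x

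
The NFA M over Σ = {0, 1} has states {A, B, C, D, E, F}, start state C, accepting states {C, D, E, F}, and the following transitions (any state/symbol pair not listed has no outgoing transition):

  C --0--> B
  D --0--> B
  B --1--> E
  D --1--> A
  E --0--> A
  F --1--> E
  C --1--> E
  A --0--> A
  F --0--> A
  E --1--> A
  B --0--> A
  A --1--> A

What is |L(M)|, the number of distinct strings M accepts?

3

The useful subgraph on states {B, C, E} is acyclic, so L(M) is finite; the longest accepting path visits 3 useful states, giving maximum string length 2.
Counting accepting paths from C by length: 1 of length 0, 1 of length 1, 1 of length 2. Total 3.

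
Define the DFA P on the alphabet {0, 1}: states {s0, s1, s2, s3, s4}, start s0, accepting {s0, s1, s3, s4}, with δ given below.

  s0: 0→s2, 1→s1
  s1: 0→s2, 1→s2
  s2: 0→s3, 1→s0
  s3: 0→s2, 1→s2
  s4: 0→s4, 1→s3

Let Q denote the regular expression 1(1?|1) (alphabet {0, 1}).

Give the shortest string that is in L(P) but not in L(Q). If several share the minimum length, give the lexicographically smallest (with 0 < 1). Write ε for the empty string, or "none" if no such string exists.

ε

The empty string ε is accepted by P but not by Q.
Since ε is the unique shortest string, it is the required witness.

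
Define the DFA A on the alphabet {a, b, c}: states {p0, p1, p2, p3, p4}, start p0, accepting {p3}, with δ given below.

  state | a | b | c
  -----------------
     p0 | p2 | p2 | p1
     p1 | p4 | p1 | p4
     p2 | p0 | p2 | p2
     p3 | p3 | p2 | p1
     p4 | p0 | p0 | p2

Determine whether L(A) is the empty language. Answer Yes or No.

The states reachable from the start state are {p0, p1, p2, p4}.
None of the accepting states {p3} is reachable, so no string is accepted and L(A) = ∅.

Yes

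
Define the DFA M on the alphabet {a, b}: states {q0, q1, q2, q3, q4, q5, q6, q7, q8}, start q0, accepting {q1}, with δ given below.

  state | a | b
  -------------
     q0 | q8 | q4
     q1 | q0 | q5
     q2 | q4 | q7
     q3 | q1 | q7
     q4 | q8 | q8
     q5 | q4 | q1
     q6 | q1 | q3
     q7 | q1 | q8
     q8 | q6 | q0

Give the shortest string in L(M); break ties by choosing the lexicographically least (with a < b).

A breadth-first search from q0 reaches an accepting state first via the path q0 → q8 → q6 → q1 on input aaa.
No string of length < 3 is accepted (BFS exhausts all shorter strings without reaching an accepting state), and aaa is the lexicographically least accepting string of length 3.

aaa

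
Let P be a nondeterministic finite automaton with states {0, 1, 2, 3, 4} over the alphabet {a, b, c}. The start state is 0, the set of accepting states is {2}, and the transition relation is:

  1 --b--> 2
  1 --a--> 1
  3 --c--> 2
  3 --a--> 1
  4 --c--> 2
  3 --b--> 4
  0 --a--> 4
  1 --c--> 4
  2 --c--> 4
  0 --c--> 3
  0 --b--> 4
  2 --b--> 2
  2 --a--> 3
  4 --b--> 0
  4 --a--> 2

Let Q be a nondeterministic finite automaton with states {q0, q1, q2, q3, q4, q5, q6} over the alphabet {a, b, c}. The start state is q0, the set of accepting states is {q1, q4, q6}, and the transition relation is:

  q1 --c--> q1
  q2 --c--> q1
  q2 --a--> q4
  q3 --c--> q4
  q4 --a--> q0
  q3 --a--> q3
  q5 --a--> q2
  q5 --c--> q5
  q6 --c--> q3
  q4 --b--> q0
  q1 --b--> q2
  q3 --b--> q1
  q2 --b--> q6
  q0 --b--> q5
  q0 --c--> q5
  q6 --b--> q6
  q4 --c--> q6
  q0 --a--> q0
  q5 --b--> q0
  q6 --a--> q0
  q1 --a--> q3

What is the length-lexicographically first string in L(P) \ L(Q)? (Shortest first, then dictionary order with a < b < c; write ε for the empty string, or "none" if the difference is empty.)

aa

The string aa is accepted by P but not by Q.
No shorter string lies in the difference, and aa is the lexicographically first length-2 string in L(P) \ L(Q).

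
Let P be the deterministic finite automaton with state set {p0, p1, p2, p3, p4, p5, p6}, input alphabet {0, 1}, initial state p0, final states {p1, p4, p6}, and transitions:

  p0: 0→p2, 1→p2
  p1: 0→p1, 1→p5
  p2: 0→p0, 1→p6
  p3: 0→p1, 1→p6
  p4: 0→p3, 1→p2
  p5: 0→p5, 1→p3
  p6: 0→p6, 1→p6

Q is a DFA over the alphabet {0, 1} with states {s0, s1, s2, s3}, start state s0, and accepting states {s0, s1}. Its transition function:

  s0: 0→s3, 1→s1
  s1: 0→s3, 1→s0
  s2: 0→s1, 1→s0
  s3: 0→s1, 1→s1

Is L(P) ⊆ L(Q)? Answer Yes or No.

The string 010 is in L(P) but not in L(Q).
So L(P) ⊄ L(Q).

No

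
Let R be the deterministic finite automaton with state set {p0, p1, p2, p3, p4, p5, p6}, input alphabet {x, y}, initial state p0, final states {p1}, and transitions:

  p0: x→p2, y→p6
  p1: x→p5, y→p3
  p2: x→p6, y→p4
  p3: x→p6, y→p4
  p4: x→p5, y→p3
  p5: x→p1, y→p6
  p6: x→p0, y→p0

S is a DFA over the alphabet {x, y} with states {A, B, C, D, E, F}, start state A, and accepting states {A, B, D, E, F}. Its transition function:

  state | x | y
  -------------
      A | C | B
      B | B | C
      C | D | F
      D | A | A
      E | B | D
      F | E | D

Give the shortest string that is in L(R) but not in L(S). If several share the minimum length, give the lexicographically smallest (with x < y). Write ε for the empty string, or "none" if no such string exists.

The string xyyyxxxx is accepted by R but not by S.
No shorter string lies in the difference, and xyyyxxxx is the lexicographically first length-8 string in L(R) \ L(S).

xyyyxxxx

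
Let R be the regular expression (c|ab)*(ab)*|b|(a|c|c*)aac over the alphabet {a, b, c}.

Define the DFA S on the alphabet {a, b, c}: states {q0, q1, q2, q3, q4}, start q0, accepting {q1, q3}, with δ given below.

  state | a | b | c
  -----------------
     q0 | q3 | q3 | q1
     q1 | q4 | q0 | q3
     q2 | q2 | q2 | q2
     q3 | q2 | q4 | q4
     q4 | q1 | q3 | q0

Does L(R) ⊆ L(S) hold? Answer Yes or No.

The empty string ε is in L(R) but not in L(S).
So L(R) ⊄ L(S).

No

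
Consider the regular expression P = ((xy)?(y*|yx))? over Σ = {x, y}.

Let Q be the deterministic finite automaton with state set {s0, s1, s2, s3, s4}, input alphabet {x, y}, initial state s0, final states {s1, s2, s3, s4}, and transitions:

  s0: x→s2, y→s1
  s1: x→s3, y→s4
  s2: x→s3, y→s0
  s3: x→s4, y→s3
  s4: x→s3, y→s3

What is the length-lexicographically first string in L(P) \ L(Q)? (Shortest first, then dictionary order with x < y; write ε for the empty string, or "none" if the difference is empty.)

The empty string ε is accepted by P but not by Q.
Since ε is the unique shortest string, it is the required witness.

ε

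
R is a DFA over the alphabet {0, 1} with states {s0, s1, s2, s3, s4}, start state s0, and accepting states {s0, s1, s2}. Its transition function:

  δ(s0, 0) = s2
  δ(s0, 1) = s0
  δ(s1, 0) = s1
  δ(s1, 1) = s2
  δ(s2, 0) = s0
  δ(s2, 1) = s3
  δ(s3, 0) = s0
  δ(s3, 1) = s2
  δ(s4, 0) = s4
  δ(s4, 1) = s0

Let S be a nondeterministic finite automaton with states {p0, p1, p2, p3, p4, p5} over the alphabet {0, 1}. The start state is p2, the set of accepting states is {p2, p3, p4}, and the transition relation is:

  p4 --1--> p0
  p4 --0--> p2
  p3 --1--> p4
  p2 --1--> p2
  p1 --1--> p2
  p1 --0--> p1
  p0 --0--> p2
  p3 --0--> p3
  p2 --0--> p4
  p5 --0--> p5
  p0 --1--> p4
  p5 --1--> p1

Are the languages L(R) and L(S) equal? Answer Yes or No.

Yes

Exploring the product automaton R × S from the start pair (s0, p2), following both machines on each input symbol, reaches 3 state pairs: (s0, p2), (s2, p4), (s3, p0).
R accepts in {s0, s1, s2} and S accepts in {p2, p3, p4}. In every reachable pair the two components are either both accepting — (s0, p2), (s2, p4) — or both non-accepting, so no string is accepted by exactly one of the machines: L(R) \ L(S) and L(S) \ L(R) are both empty.
Hence every string is accepted by R iff it is accepted by S, and the two languages coincide.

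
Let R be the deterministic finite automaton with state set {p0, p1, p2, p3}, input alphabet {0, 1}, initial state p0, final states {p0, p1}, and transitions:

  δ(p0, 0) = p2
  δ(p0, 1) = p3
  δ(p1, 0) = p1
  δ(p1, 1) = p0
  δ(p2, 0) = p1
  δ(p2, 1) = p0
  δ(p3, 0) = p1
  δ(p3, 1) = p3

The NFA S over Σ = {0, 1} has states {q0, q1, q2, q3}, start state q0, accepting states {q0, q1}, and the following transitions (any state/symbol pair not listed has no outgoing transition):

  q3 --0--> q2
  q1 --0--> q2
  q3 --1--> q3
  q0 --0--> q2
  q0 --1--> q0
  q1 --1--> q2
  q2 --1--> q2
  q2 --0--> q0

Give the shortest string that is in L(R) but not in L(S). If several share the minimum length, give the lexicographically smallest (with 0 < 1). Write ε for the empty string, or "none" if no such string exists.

01

The string 01 is accepted by R but not by S.
No shorter string lies in the difference, and 01 is the lexicographically first length-2 string in L(R) \ L(S).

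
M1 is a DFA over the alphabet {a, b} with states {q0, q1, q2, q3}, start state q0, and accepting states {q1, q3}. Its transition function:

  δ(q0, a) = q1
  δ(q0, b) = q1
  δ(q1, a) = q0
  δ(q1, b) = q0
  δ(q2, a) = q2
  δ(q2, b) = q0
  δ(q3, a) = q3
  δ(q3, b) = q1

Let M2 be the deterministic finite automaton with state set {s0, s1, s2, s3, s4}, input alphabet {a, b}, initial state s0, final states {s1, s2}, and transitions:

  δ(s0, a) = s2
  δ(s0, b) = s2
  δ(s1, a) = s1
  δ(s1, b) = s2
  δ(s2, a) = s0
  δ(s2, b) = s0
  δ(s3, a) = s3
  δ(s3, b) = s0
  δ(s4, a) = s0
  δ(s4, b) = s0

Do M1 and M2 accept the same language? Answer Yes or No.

Yes

Exploring the product automaton M1 × M2 from the start pair (q0, s0), following both machines on each input symbol, reaches 2 state pairs: (q0, s0), (q1, s2).
M1 accepts in {q1, q3} and M2 accepts in {s1, s2}. In every reachable pair the two components are either both accepting — (q1, s2) — or both non-accepting, so no string is accepted by exactly one of the machines: L(M1) \ L(M2) and L(M2) \ L(M1) are both empty.
Hence every string is accepted by M1 iff it is accepted by M2, and the two languages coincide.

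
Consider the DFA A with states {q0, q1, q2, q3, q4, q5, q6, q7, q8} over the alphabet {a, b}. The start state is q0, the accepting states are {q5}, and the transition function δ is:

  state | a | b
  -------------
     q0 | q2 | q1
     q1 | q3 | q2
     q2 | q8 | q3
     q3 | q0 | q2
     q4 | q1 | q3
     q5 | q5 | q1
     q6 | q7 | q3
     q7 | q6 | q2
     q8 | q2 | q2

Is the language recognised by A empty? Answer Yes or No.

Yes

The states reachable from the start state are {q0, q1, q2, q3, q8}.
None of the accepting states {q5} is reachable, so no string is accepted and L(A) = ∅.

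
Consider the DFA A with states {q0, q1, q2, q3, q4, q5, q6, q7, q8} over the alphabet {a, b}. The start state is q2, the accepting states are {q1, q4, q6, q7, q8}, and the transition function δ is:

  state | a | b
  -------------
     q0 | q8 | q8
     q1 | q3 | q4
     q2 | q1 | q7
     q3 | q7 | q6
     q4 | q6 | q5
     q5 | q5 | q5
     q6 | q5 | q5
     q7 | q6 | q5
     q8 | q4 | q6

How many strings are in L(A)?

The useful subgraph on states {q1, q2, q3, q4, q6, q7} is acyclic, so L(A) is finite; the longest accepting path visits 5 useful states, giving maximum string length 4.
Counting accepting paths from q2 by length: 2 of length 1, 2 of length 2, 3 of length 3, 1 of length 4. Total 8.

8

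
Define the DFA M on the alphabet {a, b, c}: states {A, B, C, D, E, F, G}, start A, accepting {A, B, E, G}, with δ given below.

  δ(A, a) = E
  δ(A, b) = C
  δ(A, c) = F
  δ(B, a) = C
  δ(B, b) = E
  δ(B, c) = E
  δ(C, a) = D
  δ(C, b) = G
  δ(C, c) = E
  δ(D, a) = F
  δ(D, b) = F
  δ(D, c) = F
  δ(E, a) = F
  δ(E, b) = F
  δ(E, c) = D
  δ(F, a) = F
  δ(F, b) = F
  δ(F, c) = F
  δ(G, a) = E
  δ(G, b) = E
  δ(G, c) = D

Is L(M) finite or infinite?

The useful states (reachable from A and able to reach an accepting state) are {A, C, E, G}.
Restricted to these states the transition graph has no cycle, so every accepting path has bounded length and L is finite.

finite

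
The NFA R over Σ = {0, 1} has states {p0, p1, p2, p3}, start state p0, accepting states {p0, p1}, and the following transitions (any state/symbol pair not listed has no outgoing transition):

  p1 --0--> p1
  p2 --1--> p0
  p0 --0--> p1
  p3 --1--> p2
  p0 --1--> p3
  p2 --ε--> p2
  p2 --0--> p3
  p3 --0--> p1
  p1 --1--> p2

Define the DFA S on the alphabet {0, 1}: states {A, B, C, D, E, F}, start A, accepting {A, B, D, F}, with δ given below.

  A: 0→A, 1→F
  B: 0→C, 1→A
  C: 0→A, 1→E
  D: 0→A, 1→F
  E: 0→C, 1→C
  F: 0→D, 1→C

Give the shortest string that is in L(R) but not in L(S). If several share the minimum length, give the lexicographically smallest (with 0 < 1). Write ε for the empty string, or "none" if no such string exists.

The string 011 is accepted by R but not by S.
No shorter string lies in the difference, and 011 is the lexicographically first length-3 string in L(R) \ L(S).

011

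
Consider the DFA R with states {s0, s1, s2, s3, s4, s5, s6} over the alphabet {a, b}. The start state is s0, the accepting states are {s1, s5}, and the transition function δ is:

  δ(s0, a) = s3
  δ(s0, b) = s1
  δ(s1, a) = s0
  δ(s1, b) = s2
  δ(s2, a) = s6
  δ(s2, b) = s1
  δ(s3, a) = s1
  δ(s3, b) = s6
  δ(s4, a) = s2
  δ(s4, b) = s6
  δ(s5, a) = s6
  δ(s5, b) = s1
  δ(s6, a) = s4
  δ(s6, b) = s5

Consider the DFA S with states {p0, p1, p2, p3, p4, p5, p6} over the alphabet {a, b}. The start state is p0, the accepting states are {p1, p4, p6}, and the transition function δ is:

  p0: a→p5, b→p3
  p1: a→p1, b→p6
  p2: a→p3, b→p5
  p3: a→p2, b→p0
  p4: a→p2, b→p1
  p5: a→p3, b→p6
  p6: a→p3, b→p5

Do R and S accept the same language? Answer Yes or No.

The string b is accepted by R but rejected by S.
So L(R) ≠ L(S).

No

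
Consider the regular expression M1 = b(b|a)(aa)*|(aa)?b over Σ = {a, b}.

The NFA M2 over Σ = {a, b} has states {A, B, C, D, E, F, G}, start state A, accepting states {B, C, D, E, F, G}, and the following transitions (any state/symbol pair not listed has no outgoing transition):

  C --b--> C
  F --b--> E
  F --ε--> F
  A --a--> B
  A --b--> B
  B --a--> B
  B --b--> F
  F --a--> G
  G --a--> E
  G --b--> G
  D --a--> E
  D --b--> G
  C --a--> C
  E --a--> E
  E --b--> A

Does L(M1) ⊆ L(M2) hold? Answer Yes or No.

Yes

Converting the expression M1 to a DFA (subset construction, then merging equivalent states) gives the minimal DFA with states {r0, r1, r2, r3, r4, r5, r6, r7}, start state r0, accepting states {r2, r5, r6} and transitions r0: a→r1, b→r2; r1: a→r3, b→r4; r2: a→r5, b→r5; r3: a→r4, b→r6; r4: a→r4, b→r4; r5: a→r7, b→r4; r6: a→r4, b→r4; r7: a→r5, b→r4.
Exploring the product automaton M1 × M2 from the start pair (r0, A), following both machines on each input symbol, reaches 16 state pairs: (r0, A), (r1, B), (r2, B), (r3, B), (r4, F), (r5, B), (r5, F), (r4, B), (r6, F), (r4, G), (r4, E), (r7, B), (r7, G), (r4, A), (r5, E), (r7, E).
M1 accepts in {r2, r5, r6} and M2 accepts in {B, C, D, E, F, G}. The reachable pairs whose M1-component is accepting are (r2, B), (r5, B), (r5, F), (r6, F), (r5, E); in each of them the M2-component is accepting too, so the product for L(M1) \ L(M2) (M1-component accepting, M2-component rejecting) has no reachable accepting pair and the difference is empty.
Hence every string in L(M1) is also in L(M2).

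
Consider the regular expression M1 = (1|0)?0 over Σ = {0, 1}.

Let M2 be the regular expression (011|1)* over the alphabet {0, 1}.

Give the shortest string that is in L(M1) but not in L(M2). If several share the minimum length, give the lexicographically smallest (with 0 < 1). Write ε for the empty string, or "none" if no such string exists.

The string 0 is accepted by M1 but not by M2.
No shorter string lies in the difference, and 0 is the lexicographically first length-1 string in L(M1) \ L(M2).

0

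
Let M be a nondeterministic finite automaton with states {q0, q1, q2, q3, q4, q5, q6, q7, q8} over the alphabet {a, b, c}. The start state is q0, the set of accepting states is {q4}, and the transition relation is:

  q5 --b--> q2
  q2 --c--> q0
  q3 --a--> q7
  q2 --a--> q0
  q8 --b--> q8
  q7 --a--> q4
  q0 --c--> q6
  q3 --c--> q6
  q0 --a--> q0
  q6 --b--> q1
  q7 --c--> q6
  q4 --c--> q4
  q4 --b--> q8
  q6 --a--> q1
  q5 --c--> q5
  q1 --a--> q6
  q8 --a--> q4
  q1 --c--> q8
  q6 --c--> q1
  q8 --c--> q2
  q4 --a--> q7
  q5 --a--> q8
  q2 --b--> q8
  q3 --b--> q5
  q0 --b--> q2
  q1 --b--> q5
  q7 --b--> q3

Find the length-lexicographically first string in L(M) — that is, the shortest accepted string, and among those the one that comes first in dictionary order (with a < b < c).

A breadth-first search from q0 reaches an accepting state first via the path q0 → q2 → q8 → q4 on input bba.
No string of length < 3 is accepted (BFS exhausts all shorter strings without reaching an accepting state), and bba is the lexicographically least accepting string of length 3.

bba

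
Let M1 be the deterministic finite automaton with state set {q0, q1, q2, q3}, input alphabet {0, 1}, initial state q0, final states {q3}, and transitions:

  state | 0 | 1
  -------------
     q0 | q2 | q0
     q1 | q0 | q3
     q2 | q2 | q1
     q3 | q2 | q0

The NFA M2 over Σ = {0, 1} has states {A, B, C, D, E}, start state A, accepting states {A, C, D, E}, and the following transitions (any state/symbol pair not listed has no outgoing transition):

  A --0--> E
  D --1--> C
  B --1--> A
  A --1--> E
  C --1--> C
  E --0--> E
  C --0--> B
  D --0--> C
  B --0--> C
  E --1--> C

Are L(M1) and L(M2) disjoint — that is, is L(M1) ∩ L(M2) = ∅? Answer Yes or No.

No

The string 011 is accepted by both M1 and M2.
Hence L(M1) ∩ L(M2) ≠ ∅.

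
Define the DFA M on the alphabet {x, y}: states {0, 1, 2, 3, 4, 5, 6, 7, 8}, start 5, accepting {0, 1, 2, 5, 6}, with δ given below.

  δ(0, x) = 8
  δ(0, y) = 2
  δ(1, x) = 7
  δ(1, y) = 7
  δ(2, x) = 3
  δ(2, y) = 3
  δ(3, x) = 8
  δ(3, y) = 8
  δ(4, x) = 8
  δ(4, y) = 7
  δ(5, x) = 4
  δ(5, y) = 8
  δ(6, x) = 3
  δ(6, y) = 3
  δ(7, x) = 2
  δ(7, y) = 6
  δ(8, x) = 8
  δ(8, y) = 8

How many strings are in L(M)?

3

The useful subgraph on states {2, 4, 5, 6, 7} is acyclic, so L(M) is finite; the longest accepting path visits 4 useful states, giving maximum string length 3.
Counting accepting paths from 5 by length: 1 of length 0, 2 of length 3. Total 3.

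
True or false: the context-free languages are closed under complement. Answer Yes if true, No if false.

CFLs are closed under union, so if they were also closed under complement they would be closed under intersection by De Morgan (L₁ ∩ L₂ is the complement of the union of the complements). But {aⁿbⁿcᵐ} ∩ {aᵐbⁿcⁿ} = {aⁿbⁿcⁿ} is not context-free although both operands are.

No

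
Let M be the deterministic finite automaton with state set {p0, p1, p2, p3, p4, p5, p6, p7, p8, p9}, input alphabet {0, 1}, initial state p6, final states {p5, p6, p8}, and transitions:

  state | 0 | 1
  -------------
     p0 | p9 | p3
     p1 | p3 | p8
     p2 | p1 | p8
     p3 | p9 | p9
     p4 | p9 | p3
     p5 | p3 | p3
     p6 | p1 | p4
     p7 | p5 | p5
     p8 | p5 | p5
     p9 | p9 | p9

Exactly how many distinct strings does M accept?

4

The useful subgraph on states {p1, p5, p6, p8} is acyclic, so L(M) is finite; the longest accepting path visits 4 useful states, giving maximum string length 3.
Counting accepting paths from p6 by length: 1 of length 0, 1 of length 2, 2 of length 3. Total 4.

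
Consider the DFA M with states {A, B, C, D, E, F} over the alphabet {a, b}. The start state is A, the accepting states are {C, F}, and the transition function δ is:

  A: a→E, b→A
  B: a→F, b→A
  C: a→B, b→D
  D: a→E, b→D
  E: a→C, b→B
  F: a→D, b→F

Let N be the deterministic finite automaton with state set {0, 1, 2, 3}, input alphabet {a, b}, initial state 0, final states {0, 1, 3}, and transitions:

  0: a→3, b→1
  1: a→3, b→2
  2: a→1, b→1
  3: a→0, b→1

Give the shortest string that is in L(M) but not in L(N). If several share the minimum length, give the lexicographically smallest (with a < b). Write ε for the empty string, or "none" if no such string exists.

The string ababb is accepted by M but not by N.
No shorter string lies in the difference, and ababb is the lexicographically first length-5 string in L(M) \ L(N).

ababb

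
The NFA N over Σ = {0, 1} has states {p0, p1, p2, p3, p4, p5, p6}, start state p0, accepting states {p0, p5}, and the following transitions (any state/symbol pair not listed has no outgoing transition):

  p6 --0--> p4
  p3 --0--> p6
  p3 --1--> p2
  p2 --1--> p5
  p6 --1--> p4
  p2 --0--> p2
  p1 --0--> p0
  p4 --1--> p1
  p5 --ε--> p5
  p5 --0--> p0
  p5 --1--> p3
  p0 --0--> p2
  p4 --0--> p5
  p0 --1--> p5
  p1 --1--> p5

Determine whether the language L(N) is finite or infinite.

State p2 is reachable from the start and can reach an accepting state, and it lies on the cycle p2 → p2.
Traversing that cycle any number of times yields accepted strings of unbounded length, so the language is infinite.

infinite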